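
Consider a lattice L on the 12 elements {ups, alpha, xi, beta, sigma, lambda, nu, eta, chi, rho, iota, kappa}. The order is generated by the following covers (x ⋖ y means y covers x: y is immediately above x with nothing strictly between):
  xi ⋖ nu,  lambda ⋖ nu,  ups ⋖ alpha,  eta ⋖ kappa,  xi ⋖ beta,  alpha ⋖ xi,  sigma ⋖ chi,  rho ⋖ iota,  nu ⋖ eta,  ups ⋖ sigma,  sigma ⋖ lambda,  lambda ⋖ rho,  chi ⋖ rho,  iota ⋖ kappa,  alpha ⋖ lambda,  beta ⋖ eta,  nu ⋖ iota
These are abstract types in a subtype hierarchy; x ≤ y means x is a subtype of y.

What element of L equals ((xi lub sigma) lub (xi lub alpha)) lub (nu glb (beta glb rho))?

nu

xi ∨ sigma = nu
xi ∨ alpha = xi
nu ∨ xi = nu
beta ∧ rho = alpha
nu ∧ alpha = alpha
nu ∨ alpha = nu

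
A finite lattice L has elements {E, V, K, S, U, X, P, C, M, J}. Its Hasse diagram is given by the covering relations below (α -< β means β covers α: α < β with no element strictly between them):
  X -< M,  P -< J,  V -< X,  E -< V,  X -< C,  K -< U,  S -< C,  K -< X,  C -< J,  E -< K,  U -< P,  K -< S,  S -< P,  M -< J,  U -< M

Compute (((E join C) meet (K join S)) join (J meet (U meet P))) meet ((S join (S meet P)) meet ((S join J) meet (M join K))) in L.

E ∨ C = C
K ∨ S = S
C ∧ S = S
U ∧ P = U
J ∧ U = U
S ∨ U = P
S ∧ P = S
S ∨ S = S
S ∨ J = J
M ∨ K = M
J ∧ M = M
S ∧ M = K
P ∧ K = K

K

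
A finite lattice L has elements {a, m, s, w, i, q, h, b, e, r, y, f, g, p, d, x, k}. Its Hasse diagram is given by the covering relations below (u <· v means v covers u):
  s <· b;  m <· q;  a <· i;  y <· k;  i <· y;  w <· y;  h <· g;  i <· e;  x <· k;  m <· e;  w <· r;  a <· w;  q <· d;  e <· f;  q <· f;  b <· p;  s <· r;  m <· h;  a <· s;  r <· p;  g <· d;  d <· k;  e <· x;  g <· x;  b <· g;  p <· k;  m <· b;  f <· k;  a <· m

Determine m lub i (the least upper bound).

Common upper bounds of {m, i}: e, f, k, x.
The least among these is e.

e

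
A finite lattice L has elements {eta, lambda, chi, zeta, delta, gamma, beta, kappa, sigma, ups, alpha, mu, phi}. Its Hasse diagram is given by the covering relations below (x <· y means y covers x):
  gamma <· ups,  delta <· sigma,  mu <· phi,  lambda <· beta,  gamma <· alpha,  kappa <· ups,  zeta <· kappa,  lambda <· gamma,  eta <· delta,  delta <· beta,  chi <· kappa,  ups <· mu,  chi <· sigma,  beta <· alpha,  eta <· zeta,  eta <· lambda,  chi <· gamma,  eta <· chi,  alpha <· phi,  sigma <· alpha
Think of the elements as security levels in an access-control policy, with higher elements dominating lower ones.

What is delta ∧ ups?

eta

Common lower bounds of {delta, ups}: eta.
The greatest among these is eta.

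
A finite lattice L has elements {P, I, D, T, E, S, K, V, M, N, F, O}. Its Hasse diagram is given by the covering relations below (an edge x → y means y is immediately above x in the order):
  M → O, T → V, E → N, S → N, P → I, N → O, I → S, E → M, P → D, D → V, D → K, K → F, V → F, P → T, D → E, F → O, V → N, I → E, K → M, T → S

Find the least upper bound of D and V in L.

Common upper bounds of {D, V}: F, N, O, V.
The least among these is V.

V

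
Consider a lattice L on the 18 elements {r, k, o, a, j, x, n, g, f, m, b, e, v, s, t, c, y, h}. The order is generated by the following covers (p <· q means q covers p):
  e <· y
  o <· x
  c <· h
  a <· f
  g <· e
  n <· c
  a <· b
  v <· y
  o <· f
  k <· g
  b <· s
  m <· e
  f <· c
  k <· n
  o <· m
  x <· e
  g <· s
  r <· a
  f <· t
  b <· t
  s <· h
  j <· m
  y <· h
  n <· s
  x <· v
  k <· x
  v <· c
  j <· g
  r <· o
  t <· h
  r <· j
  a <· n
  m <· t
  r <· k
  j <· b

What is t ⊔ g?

h

Common upper bounds of {t, g}: h.
The least among these is h.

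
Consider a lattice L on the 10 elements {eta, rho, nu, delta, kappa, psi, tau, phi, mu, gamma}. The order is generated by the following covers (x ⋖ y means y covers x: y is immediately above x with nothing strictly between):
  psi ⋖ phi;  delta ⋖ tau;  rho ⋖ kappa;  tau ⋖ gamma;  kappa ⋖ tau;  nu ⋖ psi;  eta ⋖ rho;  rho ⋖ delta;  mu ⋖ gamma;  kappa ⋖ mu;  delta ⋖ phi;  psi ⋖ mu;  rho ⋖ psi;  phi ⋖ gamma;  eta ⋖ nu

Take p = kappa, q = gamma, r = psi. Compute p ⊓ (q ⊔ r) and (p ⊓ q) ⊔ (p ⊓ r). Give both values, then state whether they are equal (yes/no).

q ⊔ r = gamma, so p ⊓ (q ⊔ r) = kappa ⊓ gamma = kappa.
p ⊓ q = kappa and p ⊓ r = rho, so (p ⊓ q) ⊔ (p ⊓ r) = kappa ⊔ rho = kappa.
Equal: yes.

kappa; kappa; yes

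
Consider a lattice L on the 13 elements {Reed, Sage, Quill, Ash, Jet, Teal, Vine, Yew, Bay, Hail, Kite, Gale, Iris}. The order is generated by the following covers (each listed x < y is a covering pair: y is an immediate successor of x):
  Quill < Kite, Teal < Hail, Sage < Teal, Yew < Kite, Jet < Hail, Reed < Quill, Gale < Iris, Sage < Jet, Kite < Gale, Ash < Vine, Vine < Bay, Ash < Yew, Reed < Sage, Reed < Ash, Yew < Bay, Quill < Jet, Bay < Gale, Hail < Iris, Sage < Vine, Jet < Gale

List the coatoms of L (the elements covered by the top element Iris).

The coatoms are exactly the elements covered by Iris: Gale, Hail.

Gale, Hail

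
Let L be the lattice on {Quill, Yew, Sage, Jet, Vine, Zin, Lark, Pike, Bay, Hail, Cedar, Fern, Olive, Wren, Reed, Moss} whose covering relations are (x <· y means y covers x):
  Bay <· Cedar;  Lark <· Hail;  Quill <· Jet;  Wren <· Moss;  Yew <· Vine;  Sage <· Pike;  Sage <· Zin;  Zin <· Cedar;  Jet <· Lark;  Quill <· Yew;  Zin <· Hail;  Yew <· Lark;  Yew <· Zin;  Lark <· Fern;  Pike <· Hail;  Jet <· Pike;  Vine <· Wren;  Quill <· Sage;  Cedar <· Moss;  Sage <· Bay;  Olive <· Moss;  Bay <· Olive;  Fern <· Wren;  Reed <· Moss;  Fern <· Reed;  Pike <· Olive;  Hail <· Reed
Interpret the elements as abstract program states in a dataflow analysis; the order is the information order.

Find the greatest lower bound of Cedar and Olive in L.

Common lower bounds of {Cedar, Olive}: Bay, Quill, Sage.
The greatest among these is Bay.

Bay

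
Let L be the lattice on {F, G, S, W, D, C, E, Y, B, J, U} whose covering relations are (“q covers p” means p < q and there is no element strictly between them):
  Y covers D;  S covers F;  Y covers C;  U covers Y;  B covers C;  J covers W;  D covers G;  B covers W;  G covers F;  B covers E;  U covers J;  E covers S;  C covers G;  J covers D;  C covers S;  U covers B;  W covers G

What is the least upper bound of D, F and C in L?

Common upper bounds of {D, F, C}: U, Y.
The least among these is Y.

Y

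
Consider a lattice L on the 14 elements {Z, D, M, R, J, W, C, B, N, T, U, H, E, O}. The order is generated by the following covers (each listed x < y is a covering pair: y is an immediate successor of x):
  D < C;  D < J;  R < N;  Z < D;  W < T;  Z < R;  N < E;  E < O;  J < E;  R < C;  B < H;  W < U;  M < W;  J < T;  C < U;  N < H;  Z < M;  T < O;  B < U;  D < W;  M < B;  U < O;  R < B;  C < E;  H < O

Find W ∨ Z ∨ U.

Common upper bounds of {W, Z, U}: O, U.
The least among these is U.

U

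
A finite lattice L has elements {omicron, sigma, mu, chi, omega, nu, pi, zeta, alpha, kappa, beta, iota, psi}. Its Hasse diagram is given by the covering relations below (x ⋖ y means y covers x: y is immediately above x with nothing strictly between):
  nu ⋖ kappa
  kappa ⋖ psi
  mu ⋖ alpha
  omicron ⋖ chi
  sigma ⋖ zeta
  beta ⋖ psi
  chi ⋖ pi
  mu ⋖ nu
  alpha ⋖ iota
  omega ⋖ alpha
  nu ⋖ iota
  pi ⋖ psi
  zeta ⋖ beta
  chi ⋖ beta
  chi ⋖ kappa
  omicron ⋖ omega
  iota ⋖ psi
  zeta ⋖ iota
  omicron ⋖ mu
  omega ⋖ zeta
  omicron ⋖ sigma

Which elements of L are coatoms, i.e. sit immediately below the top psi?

beta, iota, kappa, pi

The coatoms are exactly the elements covered by psi: beta, iota, kappa, pi.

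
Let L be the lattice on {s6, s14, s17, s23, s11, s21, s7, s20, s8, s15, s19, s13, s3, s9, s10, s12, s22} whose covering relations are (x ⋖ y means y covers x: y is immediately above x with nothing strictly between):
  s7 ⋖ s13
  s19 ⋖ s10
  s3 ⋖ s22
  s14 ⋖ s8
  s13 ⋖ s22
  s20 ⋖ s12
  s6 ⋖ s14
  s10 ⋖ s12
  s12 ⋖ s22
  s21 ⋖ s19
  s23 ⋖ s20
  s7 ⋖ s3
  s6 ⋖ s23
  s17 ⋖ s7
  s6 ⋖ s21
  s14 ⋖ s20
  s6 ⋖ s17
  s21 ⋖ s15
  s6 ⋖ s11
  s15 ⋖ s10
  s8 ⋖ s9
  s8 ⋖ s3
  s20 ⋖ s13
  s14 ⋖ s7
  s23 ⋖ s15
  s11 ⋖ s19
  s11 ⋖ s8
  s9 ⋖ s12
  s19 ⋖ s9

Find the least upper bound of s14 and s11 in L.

s8

Common upper bounds of {s14, s11}: s12, s22, s3, s8, s9.
The least among these is s8.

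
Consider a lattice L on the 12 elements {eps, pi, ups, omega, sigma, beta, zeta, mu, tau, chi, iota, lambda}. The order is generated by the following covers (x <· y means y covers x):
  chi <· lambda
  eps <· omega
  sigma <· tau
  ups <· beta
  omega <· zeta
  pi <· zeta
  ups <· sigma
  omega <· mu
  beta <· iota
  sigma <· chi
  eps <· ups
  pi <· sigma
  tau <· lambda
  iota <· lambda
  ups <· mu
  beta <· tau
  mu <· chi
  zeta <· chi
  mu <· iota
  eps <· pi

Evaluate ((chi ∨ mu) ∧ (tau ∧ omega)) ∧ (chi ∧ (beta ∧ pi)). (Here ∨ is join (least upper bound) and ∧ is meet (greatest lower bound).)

chi ∨ mu = chi
tau ∧ omega = eps
chi ∧ eps = eps
beta ∧ pi = eps
chi ∧ eps = eps
eps ∧ eps = eps

eps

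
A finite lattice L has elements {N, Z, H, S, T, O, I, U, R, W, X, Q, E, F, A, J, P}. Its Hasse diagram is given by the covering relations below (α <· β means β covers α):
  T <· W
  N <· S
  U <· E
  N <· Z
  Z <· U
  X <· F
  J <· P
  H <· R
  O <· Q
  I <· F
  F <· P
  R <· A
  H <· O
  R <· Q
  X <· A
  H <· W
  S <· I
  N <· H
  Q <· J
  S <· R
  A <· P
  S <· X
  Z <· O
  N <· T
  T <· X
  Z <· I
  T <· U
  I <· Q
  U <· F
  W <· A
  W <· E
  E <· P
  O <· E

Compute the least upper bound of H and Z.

Common upper bounds of {H, Z}: E, J, O, P, Q.
The least among these is O.

O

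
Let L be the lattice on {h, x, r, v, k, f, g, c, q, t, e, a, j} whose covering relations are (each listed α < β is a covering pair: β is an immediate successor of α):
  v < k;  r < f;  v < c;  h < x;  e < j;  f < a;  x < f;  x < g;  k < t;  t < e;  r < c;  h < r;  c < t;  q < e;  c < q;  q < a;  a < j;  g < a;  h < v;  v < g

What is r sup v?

Common upper bounds of {r, v}: a, c, e, j, q, t.
The least among these is c.

c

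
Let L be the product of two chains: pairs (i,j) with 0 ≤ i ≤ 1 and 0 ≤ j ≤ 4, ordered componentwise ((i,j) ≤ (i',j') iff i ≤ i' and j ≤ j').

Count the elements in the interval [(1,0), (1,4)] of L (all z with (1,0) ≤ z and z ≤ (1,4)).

The interval [(1,0), (1,4)] = {(1,0), (1,1), (1,2), (1,3), (1,4)}, which has 5 elements.

5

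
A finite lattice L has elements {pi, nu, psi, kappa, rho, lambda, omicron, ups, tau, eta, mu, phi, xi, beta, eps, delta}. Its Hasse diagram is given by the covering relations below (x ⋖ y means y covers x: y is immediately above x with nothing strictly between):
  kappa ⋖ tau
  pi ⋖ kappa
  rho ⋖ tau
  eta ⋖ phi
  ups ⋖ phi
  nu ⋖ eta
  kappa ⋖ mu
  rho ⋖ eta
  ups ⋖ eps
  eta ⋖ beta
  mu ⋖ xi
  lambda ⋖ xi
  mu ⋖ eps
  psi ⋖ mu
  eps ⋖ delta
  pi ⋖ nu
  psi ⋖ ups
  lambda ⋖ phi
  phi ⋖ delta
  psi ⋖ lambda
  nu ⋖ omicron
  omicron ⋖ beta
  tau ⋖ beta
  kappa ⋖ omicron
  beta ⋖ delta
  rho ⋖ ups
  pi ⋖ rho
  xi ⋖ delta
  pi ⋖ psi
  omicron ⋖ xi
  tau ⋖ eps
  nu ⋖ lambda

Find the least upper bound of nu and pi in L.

nu

Common upper bounds of {nu, pi}: beta, delta, eta, lambda, nu, omicron, phi, xi.
The least among these is nu.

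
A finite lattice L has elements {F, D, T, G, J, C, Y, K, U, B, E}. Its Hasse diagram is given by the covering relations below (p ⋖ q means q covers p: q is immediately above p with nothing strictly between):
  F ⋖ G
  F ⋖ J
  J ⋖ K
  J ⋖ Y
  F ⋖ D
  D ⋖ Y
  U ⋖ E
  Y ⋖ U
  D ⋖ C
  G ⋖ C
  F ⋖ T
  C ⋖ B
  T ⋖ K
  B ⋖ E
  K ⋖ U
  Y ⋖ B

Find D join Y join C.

Common upper bounds of {D, Y, C}: B, E.
The least among these is B.

B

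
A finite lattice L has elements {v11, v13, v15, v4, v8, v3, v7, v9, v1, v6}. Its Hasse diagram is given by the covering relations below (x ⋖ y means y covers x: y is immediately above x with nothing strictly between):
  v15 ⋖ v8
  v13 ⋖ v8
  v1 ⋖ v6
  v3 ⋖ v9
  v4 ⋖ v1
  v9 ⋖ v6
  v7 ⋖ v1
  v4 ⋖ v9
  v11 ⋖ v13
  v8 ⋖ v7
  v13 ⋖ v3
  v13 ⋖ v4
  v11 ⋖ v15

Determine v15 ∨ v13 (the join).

Common upper bounds of {v15, v13}: v1, v6, v7, v8.
The least among these is v8.

v8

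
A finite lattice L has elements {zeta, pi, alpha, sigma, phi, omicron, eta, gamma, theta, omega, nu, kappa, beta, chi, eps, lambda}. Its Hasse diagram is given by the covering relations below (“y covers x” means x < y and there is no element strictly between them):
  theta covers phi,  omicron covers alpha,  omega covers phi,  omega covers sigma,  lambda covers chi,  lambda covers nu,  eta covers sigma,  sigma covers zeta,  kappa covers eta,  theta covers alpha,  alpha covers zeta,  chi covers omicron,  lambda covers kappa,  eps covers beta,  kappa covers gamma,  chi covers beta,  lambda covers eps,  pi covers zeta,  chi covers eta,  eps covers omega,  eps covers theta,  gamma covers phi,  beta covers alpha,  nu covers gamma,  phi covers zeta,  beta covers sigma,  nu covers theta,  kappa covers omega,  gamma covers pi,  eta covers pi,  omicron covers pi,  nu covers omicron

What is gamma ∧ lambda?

gamma

Common lower bounds of {gamma, lambda}: gamma, phi, pi, zeta.
The greatest among these is gamma.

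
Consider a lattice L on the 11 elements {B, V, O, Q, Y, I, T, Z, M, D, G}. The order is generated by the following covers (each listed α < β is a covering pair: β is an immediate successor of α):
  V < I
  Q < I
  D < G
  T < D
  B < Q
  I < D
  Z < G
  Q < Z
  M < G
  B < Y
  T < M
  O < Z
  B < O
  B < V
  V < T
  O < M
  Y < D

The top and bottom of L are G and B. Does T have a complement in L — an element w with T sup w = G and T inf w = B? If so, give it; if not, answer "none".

Z

Need w with T ∨ w = G and T ∧ w = B.
Checking each element gives: Z.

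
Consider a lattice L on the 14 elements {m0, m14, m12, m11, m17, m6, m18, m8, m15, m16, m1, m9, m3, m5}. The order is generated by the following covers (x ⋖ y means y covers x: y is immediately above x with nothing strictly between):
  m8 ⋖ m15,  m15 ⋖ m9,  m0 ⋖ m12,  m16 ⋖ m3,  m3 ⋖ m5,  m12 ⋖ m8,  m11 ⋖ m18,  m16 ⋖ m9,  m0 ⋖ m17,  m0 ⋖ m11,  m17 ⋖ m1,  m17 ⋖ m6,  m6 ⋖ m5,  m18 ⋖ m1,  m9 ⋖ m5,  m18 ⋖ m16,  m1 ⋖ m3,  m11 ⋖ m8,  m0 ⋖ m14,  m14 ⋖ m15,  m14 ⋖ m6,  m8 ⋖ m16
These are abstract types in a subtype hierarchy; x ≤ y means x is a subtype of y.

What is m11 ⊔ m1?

Common upper bounds of {m11, m1}: m1, m3, m5.
The least among these is m1.

m1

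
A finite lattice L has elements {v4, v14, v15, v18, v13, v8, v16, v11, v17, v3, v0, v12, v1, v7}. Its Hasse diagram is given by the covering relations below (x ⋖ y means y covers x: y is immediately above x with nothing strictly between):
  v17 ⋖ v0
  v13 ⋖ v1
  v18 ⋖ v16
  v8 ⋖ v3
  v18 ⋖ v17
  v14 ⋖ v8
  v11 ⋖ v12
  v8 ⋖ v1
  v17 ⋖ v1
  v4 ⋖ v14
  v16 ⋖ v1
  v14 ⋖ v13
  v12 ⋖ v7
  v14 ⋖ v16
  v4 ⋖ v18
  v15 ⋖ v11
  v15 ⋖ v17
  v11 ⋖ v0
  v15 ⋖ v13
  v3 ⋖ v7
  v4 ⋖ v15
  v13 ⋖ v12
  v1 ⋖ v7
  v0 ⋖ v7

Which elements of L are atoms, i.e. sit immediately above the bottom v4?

The atoms are exactly the elements that cover v4: v14, v15, v18.

v14, v15, v18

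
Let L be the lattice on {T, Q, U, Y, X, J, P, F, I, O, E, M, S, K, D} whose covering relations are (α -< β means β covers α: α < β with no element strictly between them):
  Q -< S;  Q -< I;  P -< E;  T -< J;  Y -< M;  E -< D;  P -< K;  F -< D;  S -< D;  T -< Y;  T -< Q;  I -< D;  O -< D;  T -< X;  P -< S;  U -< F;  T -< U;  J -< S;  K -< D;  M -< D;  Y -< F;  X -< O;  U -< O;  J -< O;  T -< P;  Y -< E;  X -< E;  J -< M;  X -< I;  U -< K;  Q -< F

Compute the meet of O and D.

Common lower bounds of {O, D}: J, O, T, U, X.
The greatest among these is O.

O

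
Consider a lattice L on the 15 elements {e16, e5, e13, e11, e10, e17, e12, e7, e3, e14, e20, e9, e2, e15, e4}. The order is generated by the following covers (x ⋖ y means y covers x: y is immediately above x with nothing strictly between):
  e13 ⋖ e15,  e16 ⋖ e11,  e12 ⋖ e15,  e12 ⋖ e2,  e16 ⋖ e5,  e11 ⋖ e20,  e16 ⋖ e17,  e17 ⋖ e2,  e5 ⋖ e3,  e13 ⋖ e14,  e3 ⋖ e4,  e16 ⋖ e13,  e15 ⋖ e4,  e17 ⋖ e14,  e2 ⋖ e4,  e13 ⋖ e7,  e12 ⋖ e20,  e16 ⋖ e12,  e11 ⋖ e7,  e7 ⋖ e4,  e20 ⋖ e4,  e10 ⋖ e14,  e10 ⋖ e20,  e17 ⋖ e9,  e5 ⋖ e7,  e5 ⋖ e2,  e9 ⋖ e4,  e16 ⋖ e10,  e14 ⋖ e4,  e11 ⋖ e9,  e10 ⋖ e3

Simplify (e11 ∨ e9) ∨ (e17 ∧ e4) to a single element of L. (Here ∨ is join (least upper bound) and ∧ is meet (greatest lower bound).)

e9

e11 ∨ e9 = e9
e17 ∧ e4 = e17
e9 ∨ e17 = e9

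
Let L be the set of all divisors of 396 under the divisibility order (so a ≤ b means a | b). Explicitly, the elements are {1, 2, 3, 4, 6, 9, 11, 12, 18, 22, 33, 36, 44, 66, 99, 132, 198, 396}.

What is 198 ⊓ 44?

22

Common lower bounds of {198, 44}: 1, 11, 2, 22.
The greatest among these is 22.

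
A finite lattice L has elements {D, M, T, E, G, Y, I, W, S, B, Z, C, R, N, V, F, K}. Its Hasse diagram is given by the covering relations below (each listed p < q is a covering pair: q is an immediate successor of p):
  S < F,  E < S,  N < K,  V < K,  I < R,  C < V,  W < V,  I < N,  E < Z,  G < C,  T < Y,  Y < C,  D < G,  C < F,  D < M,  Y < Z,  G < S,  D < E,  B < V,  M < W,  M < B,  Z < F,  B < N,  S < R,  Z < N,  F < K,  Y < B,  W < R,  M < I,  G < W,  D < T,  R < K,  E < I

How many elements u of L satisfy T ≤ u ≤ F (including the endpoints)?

5

The interval [T, F] = {C, F, T, Y, Z}, which has 5 elements.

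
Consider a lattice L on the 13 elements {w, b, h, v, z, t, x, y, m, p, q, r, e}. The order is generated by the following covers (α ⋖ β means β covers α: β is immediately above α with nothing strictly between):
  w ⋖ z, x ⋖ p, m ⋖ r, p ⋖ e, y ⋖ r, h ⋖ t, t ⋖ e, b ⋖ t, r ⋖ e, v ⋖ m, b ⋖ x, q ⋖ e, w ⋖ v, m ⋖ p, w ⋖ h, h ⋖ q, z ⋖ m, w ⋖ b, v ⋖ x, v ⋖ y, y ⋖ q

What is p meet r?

Common lower bounds of {p, r}: m, v, w, z.
The greatest among these is m.

m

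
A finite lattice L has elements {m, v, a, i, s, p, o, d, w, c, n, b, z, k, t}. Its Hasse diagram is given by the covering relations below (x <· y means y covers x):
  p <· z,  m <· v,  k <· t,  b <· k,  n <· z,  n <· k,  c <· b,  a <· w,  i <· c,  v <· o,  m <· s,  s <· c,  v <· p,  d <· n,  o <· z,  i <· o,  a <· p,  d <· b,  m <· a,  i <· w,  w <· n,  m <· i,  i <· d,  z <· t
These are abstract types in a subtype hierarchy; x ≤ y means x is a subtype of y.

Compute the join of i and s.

Common upper bounds of {i, s}: b, c, k, t.
The least among these is c.

c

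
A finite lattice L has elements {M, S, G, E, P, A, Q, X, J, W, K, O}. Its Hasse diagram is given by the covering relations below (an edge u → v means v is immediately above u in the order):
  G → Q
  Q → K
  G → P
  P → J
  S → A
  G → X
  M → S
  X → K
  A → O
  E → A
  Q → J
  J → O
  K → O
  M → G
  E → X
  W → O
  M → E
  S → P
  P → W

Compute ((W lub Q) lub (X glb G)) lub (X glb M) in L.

O

W ∨ Q = O
X ∧ G = G
O ∨ G = O
X ∧ M = M
O ∨ M = O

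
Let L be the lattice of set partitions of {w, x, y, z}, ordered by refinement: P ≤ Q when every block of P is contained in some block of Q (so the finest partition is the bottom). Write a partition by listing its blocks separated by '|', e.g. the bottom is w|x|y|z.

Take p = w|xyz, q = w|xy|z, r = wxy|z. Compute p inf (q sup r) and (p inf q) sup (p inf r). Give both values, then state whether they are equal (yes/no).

w|xy|z; w|xy|z; yes

q sup r = wxy|z, so p inf (q sup r) = w|xyz inf wxy|z = w|xy|z.
p inf q = w|xy|z and p inf r = w|xy|z, so (p inf q) sup (p inf r) = w|xy|z sup w|xy|z = w|xy|z.
Equal: yes.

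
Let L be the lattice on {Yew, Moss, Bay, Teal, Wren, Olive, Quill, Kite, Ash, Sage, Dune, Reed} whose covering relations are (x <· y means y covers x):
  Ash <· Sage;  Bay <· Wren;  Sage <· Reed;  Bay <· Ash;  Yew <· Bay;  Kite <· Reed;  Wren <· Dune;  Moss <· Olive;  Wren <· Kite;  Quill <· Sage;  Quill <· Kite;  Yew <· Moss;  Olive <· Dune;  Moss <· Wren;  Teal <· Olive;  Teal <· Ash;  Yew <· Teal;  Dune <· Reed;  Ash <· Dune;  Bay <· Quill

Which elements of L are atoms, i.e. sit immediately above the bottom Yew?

The atoms are exactly the elements that cover Yew: Bay, Moss, Teal.

Bay, Moss, Teal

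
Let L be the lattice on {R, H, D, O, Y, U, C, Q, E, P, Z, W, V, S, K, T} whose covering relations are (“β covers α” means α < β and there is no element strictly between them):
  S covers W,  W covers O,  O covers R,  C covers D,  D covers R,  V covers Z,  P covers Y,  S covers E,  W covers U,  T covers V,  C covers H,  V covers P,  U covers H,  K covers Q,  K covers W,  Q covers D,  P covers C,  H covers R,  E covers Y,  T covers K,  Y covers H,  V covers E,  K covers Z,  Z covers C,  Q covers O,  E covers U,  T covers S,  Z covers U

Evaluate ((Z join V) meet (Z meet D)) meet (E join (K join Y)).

D

Z ∨ V = V
Z ∧ D = D
V ∧ D = D
K ∨ Y = T
E ∨ T = T
D ∧ T = D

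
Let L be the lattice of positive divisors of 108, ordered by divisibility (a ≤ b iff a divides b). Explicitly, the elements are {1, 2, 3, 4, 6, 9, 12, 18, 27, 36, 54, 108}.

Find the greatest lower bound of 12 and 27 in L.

3

Common lower bounds of {12, 27}: 1, 3.
The greatest among these is 3.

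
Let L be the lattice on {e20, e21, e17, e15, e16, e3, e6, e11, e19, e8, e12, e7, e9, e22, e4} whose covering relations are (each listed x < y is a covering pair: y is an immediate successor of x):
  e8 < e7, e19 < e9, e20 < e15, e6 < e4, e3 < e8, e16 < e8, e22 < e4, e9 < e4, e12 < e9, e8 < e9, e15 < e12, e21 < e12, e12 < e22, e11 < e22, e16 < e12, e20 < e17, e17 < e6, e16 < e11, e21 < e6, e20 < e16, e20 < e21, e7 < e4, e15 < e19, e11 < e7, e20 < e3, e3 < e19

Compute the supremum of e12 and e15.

Common upper bounds of {e12, e15}: e12, e22, e4, e9.
The least among these is e12.

e12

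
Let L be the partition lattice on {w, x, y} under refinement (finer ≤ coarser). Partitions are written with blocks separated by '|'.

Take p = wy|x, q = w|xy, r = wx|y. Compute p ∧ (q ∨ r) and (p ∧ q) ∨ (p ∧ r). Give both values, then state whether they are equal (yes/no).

q ∨ r = wxy, so p ∧ (q ∨ r) = wy|x ∧ wxy = wy|x.
p ∧ q = w|x|y and p ∧ r = w|x|y, so (p ∧ q) ∨ (p ∧ r) = w|x|y ∨ w|x|y = w|x|y.
Equal: no.

wy|x; w|x|y; no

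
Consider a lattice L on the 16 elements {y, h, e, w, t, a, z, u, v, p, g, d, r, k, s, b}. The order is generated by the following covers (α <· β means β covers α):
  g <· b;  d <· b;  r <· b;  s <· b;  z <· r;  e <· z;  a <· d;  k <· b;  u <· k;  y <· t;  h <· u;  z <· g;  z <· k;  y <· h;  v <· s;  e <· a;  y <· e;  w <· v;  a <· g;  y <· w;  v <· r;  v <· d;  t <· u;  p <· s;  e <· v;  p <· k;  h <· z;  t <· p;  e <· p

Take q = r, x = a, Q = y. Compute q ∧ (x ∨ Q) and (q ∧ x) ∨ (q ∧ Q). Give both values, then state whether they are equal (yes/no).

e; e; yes

x ∨ Q = a, so q ∧ (x ∨ Q) = r ∧ a = e.
q ∧ x = e and q ∧ Q = y, so (q ∧ x) ∨ (q ∧ Q) = e ∨ y = e.
Equal: yes.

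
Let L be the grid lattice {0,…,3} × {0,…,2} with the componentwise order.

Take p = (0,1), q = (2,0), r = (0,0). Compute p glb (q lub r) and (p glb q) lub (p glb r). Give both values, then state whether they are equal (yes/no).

q lub r = (2,0), so p glb (q lub r) = (0,1) glb (2,0) = (0,0).
p glb q = (0,0) and p glb r = (0,0), so (p glb q) lub (p glb r) = (0,0) lub (0,0) = (0,0).
Equal: yes.

(0,0); (0,0); yes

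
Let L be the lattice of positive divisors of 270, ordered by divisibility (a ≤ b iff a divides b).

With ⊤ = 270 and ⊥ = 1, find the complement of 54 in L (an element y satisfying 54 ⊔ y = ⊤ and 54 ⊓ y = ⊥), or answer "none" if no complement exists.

5

Need y with 54 ∨ y = 270 and 54 ∧ y = 1.
Checking each element gives: 5.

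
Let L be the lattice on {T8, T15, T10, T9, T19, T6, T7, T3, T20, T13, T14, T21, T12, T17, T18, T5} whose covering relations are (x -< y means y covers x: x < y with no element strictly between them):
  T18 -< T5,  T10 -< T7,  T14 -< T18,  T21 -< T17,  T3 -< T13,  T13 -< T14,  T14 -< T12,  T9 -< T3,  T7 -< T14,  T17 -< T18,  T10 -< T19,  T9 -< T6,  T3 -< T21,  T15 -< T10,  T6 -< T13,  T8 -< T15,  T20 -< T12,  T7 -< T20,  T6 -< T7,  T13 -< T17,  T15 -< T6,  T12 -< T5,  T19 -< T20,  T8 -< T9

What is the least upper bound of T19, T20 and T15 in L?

Common upper bounds of {T19, T20, T15}: T12, T20, T5.
The least among these is T20.

T20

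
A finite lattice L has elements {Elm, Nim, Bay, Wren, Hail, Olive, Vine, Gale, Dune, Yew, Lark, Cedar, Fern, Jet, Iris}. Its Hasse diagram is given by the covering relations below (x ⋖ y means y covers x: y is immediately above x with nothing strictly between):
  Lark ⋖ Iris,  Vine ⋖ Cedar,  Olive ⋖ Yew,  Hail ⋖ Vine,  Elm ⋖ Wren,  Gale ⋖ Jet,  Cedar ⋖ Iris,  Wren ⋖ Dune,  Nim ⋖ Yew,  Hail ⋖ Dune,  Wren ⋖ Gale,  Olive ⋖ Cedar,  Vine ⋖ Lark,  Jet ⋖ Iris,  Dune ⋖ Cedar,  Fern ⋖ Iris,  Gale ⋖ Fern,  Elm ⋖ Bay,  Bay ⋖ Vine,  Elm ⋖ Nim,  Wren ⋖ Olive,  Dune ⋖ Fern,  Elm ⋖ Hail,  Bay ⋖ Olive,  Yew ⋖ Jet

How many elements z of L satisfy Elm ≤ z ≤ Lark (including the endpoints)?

5

The interval [Elm, Lark] = {Bay, Elm, Hail, Lark, Vine}, which has 5 elements.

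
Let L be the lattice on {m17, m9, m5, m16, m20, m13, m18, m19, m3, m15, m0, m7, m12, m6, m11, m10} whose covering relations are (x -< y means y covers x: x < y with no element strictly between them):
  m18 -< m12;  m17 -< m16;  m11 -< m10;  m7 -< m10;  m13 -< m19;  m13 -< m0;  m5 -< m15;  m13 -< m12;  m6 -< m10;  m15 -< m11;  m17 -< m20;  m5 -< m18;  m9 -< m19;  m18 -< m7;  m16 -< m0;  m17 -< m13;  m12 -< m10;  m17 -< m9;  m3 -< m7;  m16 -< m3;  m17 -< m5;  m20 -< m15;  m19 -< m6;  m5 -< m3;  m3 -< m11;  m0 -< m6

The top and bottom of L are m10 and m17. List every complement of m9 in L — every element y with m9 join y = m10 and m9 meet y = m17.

Need y with m9 ∨ y = m10 and m9 ∧ y = m17.
Checking each element gives: m11, m12, m15, m18, m20, m3, m5, m7.

m11, m12, m15, m18, m20, m3, m5, m7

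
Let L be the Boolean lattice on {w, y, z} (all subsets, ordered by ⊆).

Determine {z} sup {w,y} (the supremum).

Under ⊆, join is union: {z} ∪ {w,y} = {w,y,z}.

{w,y,z}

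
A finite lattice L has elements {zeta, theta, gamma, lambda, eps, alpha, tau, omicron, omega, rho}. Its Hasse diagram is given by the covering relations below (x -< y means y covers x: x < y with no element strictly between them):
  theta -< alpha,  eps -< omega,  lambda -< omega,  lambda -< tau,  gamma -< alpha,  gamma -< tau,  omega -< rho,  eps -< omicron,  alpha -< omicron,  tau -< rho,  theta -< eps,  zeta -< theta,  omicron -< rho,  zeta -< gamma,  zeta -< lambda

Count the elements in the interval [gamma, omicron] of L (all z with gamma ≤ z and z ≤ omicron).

3

The interval [gamma, omicron] = {alpha, gamma, omicron}, which has 3 elements.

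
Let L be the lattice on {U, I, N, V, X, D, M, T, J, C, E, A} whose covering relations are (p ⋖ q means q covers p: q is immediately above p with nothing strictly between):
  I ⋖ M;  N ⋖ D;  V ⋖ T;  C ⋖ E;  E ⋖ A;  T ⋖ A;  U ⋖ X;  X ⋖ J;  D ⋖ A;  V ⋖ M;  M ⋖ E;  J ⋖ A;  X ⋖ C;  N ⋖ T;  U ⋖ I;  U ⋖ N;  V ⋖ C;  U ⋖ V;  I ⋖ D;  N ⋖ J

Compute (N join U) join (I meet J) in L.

N

N ∨ U = N
I ∧ J = U
N ∨ U = N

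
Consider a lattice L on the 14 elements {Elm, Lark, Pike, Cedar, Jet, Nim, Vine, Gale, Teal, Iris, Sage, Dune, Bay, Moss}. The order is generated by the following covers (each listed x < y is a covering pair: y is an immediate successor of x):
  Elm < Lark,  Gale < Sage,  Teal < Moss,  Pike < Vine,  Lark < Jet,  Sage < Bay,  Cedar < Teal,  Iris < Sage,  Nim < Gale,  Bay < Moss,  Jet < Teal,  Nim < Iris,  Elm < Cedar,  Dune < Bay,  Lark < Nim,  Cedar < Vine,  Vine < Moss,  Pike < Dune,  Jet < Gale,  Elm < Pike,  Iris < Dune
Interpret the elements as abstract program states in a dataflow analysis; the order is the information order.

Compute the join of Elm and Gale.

Common upper bounds of {Elm, Gale}: Bay, Gale, Moss, Sage.
The least among these is Gale.

Gale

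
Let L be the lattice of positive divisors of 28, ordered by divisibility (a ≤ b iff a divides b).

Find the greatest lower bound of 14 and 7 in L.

7

In the divisibility order, the meet is the greatest common divisor: gcd(14, 7) = 7.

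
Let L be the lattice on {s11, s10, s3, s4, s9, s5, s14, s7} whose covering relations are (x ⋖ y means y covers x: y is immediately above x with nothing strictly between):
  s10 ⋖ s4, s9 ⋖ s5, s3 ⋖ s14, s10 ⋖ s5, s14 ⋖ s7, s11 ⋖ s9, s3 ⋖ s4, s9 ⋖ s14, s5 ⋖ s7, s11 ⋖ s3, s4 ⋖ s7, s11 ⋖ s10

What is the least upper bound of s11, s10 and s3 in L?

s4

Common upper bounds of {s11, s10, s3}: s4, s7.
The least among these is s4.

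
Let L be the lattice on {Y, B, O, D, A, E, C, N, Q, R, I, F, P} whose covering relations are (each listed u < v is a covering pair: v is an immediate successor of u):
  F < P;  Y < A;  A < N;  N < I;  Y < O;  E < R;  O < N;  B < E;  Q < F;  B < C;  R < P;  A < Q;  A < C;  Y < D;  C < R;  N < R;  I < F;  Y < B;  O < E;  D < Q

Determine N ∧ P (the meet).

N

Common lower bounds of {N, P}: A, N, O, Y.
The greatest among these is N.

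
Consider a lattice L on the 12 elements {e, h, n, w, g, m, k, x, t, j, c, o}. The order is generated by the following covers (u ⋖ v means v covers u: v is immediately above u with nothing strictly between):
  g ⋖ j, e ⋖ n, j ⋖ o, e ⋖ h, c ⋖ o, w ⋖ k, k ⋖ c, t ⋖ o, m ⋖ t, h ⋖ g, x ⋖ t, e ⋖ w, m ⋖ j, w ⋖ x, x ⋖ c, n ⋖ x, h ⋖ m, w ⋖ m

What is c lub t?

Common upper bounds of {c, t}: o.
The least among these is o.

o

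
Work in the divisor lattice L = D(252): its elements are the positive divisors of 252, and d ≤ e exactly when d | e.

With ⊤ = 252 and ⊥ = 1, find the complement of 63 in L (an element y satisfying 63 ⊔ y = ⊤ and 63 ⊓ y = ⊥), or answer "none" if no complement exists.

4

Need y with 63 ∨ y = 252 and 63 ∧ y = 1.
Checking each element gives: 4.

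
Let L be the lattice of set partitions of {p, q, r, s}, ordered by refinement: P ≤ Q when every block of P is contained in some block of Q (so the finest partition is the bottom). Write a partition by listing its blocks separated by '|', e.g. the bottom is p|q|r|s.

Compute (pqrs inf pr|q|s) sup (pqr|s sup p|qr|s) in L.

pqr|s

pqrs ∧ pr|q|s = pr|q|s
pqr|s ∨ p|qr|s = pqr|s
pr|q|s ∨ pqr|s = pqr|s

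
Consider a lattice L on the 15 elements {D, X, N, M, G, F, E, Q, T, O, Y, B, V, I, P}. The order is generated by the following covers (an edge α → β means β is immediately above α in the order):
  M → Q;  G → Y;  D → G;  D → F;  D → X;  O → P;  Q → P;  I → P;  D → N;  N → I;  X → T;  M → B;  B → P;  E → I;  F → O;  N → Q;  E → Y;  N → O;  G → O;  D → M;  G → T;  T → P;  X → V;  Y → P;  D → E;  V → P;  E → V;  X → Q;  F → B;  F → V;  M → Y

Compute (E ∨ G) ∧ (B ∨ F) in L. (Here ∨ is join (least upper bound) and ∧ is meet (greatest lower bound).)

E ∨ G = Y
B ∨ F = B
Y ∧ B = M

M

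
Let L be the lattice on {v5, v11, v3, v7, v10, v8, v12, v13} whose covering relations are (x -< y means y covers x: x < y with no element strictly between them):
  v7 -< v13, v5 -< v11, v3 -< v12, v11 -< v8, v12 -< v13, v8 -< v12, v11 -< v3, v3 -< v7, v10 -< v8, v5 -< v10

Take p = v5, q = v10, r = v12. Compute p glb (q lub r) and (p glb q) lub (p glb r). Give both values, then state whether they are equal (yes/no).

v5; v5; yes

q lub r = v12, so p glb (q lub r) = v5 glb v12 = v5.
p glb q = v5 and p glb r = v5, so (p glb q) lub (p glb r) = v5 lub v5 = v5.
Equal: yes.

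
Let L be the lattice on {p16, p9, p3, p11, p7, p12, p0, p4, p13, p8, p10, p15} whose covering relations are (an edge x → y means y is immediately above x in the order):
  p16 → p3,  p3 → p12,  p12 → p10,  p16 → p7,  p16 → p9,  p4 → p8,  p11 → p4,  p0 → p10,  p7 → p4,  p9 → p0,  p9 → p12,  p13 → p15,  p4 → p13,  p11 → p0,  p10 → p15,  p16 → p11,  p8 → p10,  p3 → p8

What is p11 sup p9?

Common upper bounds of {p11, p9}: p0, p10, p15.
The least among these is p0.

p0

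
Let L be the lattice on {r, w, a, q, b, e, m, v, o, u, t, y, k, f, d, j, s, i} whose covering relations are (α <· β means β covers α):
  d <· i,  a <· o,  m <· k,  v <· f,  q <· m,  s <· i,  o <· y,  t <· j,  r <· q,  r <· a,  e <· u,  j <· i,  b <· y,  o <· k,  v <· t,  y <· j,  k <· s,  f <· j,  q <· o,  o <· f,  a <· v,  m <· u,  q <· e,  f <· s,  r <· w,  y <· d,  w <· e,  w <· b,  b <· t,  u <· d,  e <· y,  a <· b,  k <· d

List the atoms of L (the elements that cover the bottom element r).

The atoms are exactly the elements that cover r: a, q, w.

a, q, w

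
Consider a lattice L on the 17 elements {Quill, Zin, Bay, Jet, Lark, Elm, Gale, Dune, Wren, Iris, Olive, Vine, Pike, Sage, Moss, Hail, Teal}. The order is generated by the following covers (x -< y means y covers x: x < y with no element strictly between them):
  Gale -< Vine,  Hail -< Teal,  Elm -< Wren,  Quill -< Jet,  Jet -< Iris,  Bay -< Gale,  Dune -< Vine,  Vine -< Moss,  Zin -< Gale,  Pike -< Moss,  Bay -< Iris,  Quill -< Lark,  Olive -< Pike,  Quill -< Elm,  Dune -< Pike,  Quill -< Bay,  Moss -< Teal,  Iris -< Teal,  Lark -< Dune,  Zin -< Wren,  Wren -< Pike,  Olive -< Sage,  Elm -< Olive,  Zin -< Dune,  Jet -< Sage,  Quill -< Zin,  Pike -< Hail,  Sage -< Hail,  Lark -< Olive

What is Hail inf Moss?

Pike

Common lower bounds of {Hail, Moss}: Dune, Elm, Lark, Olive, Pike, Quill, Wren, Zin.
The greatest among these is Pike.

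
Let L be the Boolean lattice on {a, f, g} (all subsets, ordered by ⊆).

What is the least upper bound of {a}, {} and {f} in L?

{a,f}

Under ⊆, join is union: {a} ∪ {} ∪ {f} = {a,f}.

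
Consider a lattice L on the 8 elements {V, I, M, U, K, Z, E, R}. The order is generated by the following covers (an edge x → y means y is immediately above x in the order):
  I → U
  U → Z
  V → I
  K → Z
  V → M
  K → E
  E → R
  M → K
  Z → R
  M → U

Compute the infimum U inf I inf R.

Common lower bounds of {U, I, R}: I, V.
The greatest among these is I.

I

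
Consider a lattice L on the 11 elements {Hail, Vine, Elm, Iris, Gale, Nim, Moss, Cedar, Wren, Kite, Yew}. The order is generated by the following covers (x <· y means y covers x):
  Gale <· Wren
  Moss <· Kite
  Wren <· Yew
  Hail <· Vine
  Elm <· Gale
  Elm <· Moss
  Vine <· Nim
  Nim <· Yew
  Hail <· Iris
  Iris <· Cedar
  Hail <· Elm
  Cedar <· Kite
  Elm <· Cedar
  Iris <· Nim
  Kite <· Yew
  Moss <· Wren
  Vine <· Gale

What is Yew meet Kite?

Common lower bounds of {Yew, Kite}: Cedar, Elm, Hail, Iris, Kite, Moss.
The greatest among these is Kite.

Kite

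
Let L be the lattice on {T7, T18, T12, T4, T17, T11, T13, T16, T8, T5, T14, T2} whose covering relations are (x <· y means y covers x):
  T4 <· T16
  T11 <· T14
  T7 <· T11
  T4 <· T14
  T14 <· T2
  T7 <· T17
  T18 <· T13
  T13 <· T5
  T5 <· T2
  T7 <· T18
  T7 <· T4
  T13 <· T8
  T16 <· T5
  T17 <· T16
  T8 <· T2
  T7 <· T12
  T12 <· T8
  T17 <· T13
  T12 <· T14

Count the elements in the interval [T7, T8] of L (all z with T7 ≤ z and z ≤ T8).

6

The interval [T7, T8] = {T12, T13, T17, T18, T7, T8}, which has 6 elements.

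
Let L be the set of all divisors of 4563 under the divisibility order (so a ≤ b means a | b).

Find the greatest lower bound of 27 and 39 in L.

Common lower bounds of {27, 39}: 1, 3.
The greatest among these is 3.

3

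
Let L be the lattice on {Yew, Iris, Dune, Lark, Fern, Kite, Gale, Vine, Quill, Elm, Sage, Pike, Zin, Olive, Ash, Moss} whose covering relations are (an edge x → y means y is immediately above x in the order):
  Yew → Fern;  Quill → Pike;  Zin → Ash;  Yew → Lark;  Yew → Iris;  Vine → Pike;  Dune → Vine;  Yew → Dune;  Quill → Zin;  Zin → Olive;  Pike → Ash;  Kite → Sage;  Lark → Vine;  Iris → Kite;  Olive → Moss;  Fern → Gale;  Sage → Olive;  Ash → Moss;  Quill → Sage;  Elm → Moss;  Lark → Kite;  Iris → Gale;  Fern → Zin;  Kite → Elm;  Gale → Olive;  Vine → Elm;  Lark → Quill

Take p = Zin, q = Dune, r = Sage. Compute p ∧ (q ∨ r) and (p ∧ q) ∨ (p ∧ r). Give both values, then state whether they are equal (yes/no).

Zin; Quill; no

q ∨ r = Moss, so p ∧ (q ∨ r) = Zin ∧ Moss = Zin.
p ∧ q = Yew and p ∧ r = Quill, so (p ∧ q) ∨ (p ∧ r) = Yew ∨ Quill = Quill.
Equal: no.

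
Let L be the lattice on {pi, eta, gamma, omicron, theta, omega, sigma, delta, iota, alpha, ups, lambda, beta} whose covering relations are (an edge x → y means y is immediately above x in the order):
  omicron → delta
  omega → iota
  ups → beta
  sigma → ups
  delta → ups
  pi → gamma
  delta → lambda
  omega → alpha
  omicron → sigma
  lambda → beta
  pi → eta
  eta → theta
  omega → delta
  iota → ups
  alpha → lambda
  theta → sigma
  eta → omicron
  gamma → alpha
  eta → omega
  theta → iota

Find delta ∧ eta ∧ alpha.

eta

Common lower bounds of {delta, eta, alpha}: eta, pi.
The greatest among these is eta.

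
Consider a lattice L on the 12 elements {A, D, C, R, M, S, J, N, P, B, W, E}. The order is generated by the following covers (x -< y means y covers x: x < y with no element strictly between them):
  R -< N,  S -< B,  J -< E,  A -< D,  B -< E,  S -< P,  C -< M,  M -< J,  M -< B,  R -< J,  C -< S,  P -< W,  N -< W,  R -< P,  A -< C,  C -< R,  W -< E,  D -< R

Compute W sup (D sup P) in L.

W

D ∨ P = P
W ∨ P = W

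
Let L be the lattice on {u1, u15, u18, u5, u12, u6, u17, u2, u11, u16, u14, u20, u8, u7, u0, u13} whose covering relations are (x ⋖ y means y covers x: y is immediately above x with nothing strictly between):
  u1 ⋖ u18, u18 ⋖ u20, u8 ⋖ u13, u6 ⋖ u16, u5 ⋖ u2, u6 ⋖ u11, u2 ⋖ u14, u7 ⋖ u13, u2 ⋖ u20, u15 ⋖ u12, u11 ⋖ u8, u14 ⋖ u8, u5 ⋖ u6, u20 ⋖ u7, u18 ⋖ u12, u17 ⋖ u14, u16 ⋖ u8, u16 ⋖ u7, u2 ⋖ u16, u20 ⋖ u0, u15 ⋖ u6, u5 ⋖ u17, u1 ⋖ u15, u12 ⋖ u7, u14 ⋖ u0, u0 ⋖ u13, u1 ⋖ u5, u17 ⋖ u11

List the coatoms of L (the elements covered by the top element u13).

The coatoms are exactly the elements covered by u13: u0, u7, u8.

u0, u7, u8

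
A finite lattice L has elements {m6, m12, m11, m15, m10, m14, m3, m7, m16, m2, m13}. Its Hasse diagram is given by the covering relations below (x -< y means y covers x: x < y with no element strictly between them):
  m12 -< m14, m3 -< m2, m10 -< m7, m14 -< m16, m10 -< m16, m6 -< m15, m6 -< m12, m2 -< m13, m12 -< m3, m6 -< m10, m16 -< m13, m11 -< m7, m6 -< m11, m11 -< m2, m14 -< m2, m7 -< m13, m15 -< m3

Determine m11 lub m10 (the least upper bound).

Common upper bounds of {m11, m10}: m13, m7.
The least among these is m7.

m7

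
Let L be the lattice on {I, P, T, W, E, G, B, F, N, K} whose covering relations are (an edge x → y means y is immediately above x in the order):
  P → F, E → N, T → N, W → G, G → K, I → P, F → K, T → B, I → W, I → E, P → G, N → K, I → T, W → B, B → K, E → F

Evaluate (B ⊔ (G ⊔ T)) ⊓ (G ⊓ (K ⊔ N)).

G

G ∨ T = K
B ∨ K = K
K ∨ N = K
G ∧ K = G
K ∧ G = G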